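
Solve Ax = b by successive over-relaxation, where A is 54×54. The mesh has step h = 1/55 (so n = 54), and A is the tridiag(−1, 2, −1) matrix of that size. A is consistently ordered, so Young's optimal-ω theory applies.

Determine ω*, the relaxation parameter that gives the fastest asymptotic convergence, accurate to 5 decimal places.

ω* = 1.89199

spectrum of D⁻¹(L+U) = {cos(kπ/55) : 1≤k≤54}; ρ_J = cos(π/55) = 0.99837.
root = sin(π/55) = 0.057089  (since 1−cos² = sin²).
[ω*] 2 ÷ (1 + 0.057089) = 2 ÷ 1.057089 = 1.89199.
ρ_SOR = ω* − 1 = 1.89199 − 1 = 0.89199.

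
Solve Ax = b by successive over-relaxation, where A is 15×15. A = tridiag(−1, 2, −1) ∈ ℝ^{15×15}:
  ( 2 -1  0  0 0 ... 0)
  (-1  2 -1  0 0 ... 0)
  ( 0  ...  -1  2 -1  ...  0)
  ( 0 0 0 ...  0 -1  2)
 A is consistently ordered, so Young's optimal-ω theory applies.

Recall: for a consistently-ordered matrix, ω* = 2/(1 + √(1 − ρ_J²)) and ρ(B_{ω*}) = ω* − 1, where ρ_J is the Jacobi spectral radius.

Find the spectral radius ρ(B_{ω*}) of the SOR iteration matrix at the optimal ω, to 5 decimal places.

B_J for the 15×15 system has eigenvalues cos(kπ/16); ρ_J = cos(π/16) = 0.98079.
√(1 − cos²(π/16)) = sin(π/16) ≈ 0.195090.
ω* = 2 / (1 + 0.195090) = 2 / 1.195090 ≈ 1.67351.
At ω = 1.67351 every |λ(B_ω)| = ω−1, so ρ_SOR = 0.67351.

ρ_SOR = 0.67351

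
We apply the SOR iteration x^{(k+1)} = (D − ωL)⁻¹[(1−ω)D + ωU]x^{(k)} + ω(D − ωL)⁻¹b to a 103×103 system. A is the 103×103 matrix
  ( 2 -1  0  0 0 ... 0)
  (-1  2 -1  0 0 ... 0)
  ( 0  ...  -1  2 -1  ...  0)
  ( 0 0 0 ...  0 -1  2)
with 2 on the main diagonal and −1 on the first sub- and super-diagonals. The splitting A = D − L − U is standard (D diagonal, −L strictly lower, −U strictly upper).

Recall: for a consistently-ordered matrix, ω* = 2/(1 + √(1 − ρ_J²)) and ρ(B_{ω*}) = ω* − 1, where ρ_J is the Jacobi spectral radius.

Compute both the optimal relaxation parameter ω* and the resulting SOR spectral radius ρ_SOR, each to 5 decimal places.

ω* = 1.94136, ρ_SOR = 0.94136

With n=103, ρ(Jacobi) = cos(π/104) = 0.99954.
√(1−ρ_J²) simplifies to sin(π/104) = 0.030203.
[ω*] 2 ÷ (1 + 0.030203) = 2 ÷ 1.030203 = 1.94136.
[ρ_SOR] ω* − 1 = 0.94136.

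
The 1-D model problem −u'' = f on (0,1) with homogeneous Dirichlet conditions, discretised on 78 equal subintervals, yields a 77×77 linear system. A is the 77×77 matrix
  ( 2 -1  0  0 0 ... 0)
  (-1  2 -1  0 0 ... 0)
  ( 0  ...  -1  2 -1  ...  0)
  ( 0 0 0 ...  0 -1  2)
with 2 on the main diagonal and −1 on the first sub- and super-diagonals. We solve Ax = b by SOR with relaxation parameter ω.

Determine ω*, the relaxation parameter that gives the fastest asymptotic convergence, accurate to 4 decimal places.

ω* = 1.9226

With n=77, ρ(Jacobi) = cos(π/78) = 0.9992.
√(1−ρ_J²) = |sin(π/78)| = 0.04027
Young: ω* = 2/(1+√(1−ρ_J²)) = 2/(1+0.04027) = 2/1.04027 = 1.9226.
ρ(B_{ω*}) = ω*−1 = 0.9226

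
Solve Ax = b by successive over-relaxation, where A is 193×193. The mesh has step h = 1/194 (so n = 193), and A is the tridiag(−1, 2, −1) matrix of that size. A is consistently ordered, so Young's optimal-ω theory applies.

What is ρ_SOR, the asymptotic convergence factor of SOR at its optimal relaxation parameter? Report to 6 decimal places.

n=193: λ(B_J) = 1 − λ(A)/2 = cos(kπ/194); k=1 gives ρ_J = 0.999869.
√(1−ρ_J²) = |sin(π/194)| = 0.0161931
ω* = 2/(1 + 0.0161931) = 2/1.0161931 = 1.968130.
ρ(B_{ω*}) = ω*−1 = 0.968130

ρ_SOR = 0.968130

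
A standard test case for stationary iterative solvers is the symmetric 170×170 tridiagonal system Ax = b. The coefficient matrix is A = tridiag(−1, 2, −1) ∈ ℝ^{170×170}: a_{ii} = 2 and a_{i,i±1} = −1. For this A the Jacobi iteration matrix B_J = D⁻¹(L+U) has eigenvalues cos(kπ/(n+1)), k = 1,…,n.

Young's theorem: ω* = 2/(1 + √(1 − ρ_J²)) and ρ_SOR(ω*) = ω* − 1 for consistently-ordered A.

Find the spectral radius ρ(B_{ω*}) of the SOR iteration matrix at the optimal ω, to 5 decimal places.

spectrum of D⁻¹(L+U) = {cos(kπ/171) : 1≤k≤170}; ρ_J = cos(π/171) = 0.99983.
root = sin(π/171) = 0.018371  (since 1−cos² = sin²).
Young: ω* = 2/(1+√(1−ρ_J²)) = 2/(1+0.018371) = 2/1.018371 = 1.96392.
At ω = 1.96392 every |λ(B_ω)| = ω−1, so ρ_SOR = 0.96392.

ρ_SOR = 0.96392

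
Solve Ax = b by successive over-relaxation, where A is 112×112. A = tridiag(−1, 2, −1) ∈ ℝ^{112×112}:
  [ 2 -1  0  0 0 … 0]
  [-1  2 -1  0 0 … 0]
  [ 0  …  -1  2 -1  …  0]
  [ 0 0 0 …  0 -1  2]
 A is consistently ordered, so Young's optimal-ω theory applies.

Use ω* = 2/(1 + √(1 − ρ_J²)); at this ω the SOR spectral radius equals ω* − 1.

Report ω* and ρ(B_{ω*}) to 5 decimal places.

ω* = 1.94591, ρ_SOR = 0.94591

With n=112, ρ(Jacobi) = cos(π/113) = 0.99961.
√(1−ρ_J²) = |sin(π/113)| = 0.027798
[ω*] 2 ÷ (1 + 0.027798) = 2 ÷ 1.027798 = 1.94591.
and ρ(B_{ω*}) = 1.94591 − 1 = 0.94591.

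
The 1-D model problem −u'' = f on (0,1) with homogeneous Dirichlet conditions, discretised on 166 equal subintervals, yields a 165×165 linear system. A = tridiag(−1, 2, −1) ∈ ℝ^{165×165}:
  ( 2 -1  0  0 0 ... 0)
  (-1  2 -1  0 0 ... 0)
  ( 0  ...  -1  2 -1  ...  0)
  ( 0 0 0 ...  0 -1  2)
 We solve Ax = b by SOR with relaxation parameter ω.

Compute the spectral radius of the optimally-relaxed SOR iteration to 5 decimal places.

ρ_SOR = 0.96285

With n=165, ρ(Jacobi) = cos(π/166) = 0.99982.
root = sin(π/166) = 0.018924  (since 1−cos² = sin²).
Then 2/(1+√(1−ρ_J²)) = 2/(1+0.018924); ω* = 2/1.018924 = 1.96285.
Hence ρ(B_{ω*}) = 1.96285 − 1 = 0.96285.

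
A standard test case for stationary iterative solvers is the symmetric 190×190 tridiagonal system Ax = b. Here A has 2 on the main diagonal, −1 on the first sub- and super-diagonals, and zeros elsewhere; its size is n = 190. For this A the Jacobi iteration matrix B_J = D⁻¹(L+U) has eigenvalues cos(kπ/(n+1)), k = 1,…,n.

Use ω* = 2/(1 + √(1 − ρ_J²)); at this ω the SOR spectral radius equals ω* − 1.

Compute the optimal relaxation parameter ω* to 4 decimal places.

[ρ_J] n=190: ρ(B_J) = cos(π/(n+1)) = cos(π/191) = 0.9999.
√(1−ρ_J²) = |sin(π/191)| = 0.01645
So ω* = 2/1.01645 = 1.9676 (Young).
and ρ(B_{ω*}) = 1.9676 − 1 = 0.9676.

ω* = 1.9676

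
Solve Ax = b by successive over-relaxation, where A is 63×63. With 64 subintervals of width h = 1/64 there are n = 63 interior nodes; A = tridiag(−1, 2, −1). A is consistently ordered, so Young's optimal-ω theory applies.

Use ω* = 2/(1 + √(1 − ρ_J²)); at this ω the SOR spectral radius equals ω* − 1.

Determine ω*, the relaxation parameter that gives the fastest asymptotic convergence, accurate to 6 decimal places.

ω* = 1.906455

With n=63, ρ(Jacobi) = cos(π/64) = 0.998795.
root = sin(π/64) = 0.0490677  (since 1−cos² = sin²).
Then 2/(1+√(1−ρ_J²)) = 2/(1+0.0490677); ω* = 2/1.0490677 = 1.906455.
ρ(B_{ω*}) = ω*−1 = 0.906455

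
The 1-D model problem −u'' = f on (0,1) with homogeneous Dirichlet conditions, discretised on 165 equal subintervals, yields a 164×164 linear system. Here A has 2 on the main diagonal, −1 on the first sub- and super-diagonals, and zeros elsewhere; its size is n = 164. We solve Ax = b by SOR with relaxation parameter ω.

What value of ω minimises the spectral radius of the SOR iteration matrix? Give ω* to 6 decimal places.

ω* = 1.962634

spectrum of D⁻¹(L+U) = {cos(kπ/165) : 1≤k≤164}; ρ_J = cos(π/165) = 0.999819.
√(1 − cos²(π/165)) = sin(π/165) ≈ 0.0190388.
ω* = 2 / (1 + 0.0190388) = 2 / 1.0190388 ≈ 1.962634.
ρ_SOR = ω* − 1 = 1.962634 − 1 = 0.962634.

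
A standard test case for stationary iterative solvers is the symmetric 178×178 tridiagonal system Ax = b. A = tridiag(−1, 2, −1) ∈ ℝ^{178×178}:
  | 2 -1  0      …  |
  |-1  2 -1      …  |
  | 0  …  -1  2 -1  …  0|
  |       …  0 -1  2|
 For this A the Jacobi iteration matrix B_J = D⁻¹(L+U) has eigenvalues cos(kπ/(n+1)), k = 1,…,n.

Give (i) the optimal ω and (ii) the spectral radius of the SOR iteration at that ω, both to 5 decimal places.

[ρ_J] n=178: ρ(B_J) = cos(π/(n+1)) = cos(π/179) = 0.99985.
root = sin(π/179) = 0.017550  (since 1−cos² = sin²).
Then 2/(1+√(1−ρ_J²)) = 2/(1+0.017550); ω* = 2/1.017550 = 1.96551.
At ω = 1.96551 every |λ(B_ω)| = ω−1, so ρ_SOR = 0.96551.

ω* = 1.96551, ρ_SOR = 0.96551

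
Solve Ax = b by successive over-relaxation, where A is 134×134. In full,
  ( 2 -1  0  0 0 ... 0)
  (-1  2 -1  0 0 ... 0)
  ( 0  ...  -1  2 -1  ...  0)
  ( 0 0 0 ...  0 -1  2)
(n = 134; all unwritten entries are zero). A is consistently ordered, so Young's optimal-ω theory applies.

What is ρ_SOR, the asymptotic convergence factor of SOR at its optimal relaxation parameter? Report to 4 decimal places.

ρ_SOR = 0.9545

½·tridiag(1,0,1) at n=134: λ_k = cos(kπ/135); max |λ| at k=1 ⇒ ρ_J = cos(π/135) ≈ 0.9997.
1 − cos²(π/135) = sin²(π/135) ⇒ √(1−ρ_J²) = sin(π/135) = 0.02327.
Then 2/(1+√(1−ρ_J²)) = 2/(1+0.02327); ω* = 2/1.02327 = 1.9545.
and ρ(B_{ω*}) = 1.9545 − 1 = 0.9545.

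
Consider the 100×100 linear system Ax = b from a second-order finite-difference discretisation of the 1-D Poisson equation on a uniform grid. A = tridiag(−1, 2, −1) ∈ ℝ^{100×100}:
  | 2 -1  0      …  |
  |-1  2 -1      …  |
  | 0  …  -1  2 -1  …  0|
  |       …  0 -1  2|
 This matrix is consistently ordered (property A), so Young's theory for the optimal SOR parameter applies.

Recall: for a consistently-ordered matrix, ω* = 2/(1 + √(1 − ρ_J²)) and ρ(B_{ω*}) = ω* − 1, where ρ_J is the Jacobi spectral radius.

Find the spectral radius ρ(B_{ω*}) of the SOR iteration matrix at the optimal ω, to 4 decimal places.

With n=100, ρ(Jacobi) = cos(π/101) = 0.9995.
√(1−ρ_J²) simplifies to sin(π/101) = 0.03110.
Then 2/(1+√(1−ρ_J²)) = 2/(1+0.03110); ω* = 2/1.03110 = 1.9397.
ρ(B_{ω*}) = ω*−1 = 0.9397

ρ_SOR = 0.9397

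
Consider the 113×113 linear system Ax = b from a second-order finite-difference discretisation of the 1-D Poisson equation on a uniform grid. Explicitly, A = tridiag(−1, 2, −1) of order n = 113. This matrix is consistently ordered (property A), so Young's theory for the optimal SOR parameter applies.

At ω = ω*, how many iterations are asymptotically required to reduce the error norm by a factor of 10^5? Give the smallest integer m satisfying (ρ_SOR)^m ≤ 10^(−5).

spectrum of D⁻¹(L+U) = {cos(kπ/114) : 1≤k≤113}; ρ_J = cos(π/114) = 0.9996203.
√(1−ρ_J²) simplifies to sin(π/114) = 0.0275543.
ω* = 2 / (1 + 0.0275543) = 2 / 1.0275543 ≈ 1.9463692.
[ρ_SOR] ω* − 1 = 0.9463692.
ρ_SOR^m ≤ 10^(−5) ⇔ m ≥ 5·ln10/(−ln 0.9463692) = 11.5129/0.0551225 = 208.860; m = ⌈208.860⌉ = 209.

m = 209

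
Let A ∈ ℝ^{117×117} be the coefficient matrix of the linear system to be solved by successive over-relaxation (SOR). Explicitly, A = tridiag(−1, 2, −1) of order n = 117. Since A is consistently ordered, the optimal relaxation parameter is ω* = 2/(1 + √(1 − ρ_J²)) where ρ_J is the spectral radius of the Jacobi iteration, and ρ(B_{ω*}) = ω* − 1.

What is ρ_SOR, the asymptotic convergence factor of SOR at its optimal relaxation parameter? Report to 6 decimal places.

ρ_SOR = 0.948140

½·tridiag(1,0,1) at n=117: λ_k = cos(kπ/118); max |λ| at k=1 ⇒ ρ_J = cos(π/118) ≈ 0.999646.
1 − cos²(π/118) = sin²(π/118) ⇒ √(1−ρ_J²) = sin(π/118) = 0.0266205.
Then 2/(1+√(1−ρ_J²)) = 2/(1+0.0266205); ω* = 2/1.0266205 = 1.948140.
At ω = 1.948140 every |λ(B_ω)| = ω−1, so ρ_SOR = 0.948140.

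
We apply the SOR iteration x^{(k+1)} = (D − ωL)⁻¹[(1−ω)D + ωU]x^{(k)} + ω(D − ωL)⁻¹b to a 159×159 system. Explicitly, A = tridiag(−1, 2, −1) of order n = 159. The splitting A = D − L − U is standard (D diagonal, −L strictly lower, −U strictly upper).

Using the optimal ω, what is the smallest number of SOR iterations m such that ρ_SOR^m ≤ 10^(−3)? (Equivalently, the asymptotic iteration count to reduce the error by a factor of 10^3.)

[ρ_J] n=159: ρ(B_J) = cos(π/(n+1)) = cos(π/160) = 0.9998072.
1 − cos²(π/160) = sin²(π/160) ⇒ √(1−ρ_J²) = sin(π/160) = 0.0196337.
ω* = 2 / (1 + 0.0196337) = 2 / 1.0196337 ≈ 1.9614887.
ρ(B_{ω*}) = ω*−1 = 0.9614887
3·ln10 = 6.90776; −ln(0.9614887) = 0.0392725; m = ⌈6.90776/0.0392725⌉ = ⌈175.893⌉ = 176.

m = 176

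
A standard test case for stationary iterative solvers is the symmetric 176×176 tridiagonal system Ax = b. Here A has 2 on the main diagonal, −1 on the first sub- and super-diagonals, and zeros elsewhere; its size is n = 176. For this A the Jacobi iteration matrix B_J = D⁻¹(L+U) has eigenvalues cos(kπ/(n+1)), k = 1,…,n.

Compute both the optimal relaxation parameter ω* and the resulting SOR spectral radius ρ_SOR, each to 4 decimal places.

ω* = 1.9651, ρ_SOR = 0.9651

n=176: λ(B_J) = 1 − λ(A)/2 = cos(kπ/177); k=1 gives ρ_J = 0.9998.
root = sin(π/177) = 0.01775  (since 1−cos² = sin²).
Then 2/(1+√(1−ρ_J²)) = 2/(1+0.01775); ω* = 2/1.01775 = 1.9651.
ρ_SOR = ω* − 1 ≈ 0.9651.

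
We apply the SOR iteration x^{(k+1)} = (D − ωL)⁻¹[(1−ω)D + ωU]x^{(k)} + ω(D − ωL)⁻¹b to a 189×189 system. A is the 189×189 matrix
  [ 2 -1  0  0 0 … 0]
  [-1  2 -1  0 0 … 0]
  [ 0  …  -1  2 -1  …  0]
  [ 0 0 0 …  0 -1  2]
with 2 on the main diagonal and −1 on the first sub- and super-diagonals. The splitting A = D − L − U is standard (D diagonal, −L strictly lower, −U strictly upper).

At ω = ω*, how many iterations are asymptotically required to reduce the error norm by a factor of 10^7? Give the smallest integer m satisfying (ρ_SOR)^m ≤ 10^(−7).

m = 488

n=189: λ(B_J) = 1 − λ(A)/2 = cos(kπ/190); k=1 gives ρ_J = 0.9998633.
1 − cos²(π/190) = sin²(π/190) ⇒ √(1−ρ_J²) = sin(π/190) = 0.0165339.
ω* = 2/(1+0.0165339) = 1.9674700
Hence ρ(B_{ω*}) = 1.9674700 − 1 = 0.9674700.
For 7 digits: m = 7·ln10 / (−ln 0.9674700) = 16.1181/0.0330709 = 487.380; round up → m = 488.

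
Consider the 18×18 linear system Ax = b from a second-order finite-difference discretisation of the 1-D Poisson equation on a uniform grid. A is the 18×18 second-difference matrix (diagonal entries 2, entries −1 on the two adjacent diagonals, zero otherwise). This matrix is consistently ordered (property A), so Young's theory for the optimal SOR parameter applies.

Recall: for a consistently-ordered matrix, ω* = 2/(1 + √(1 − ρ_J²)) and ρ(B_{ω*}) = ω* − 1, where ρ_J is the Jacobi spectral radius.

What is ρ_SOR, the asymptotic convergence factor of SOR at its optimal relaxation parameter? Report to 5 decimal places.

ρ_SOR = 0.71734

n=18: λ(B_J) = 1 − λ(A)/2 = cos(kπ/19); k=1 gives ρ_J = 0.98636.
root = sin(π/19) = 0.164595  (since 1−cos² = sin²).
ω* = 2 / (1 + 0.164595) = 2 / 1.164595 ≈ 1.71734.
and ρ(B_{ω*}) = 1.71734 − 1 = 0.71734.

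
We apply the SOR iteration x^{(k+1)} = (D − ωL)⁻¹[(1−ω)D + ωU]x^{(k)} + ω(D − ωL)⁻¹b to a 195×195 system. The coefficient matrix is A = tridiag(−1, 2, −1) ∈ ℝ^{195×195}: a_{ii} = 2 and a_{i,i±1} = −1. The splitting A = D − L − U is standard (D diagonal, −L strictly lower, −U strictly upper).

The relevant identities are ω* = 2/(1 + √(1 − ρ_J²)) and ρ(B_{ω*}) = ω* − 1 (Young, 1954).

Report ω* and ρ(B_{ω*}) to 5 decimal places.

½·tridiag(1,0,1) at n=195: λ_k = cos(kπ/196); max |λ| at k=1 ⇒ ρ_J = cos(π/196) ≈ 0.99987.
√(1−ρ_J²) simplifies to sin(π/196) = 0.016028.
ω* = 2 / (1 + 0.016028) = 2 / 1.016028 ≈ 1.96845.
[ρ_SOR] ω* − 1 = 0.96845.

ω* = 1.96845, ρ_SOR = 0.96845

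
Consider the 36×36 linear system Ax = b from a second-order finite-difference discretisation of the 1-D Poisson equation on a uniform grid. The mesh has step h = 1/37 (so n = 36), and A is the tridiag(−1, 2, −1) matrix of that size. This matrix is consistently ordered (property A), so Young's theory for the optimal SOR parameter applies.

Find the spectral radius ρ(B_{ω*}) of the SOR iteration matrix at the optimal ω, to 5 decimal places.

ρ_SOR = 0.84365

ρ_J = max_k |cos(kπ/37)| = cos(π/37) = 0.99640
√(1−ρ_J²) simplifies to sin(π/37) = 0.084806.
[ω*] 2 ÷ (1 + 0.084806) = 2 ÷ 1.084806 = 1.84365.
[ρ_SOR] ω* − 1 = 0.84365.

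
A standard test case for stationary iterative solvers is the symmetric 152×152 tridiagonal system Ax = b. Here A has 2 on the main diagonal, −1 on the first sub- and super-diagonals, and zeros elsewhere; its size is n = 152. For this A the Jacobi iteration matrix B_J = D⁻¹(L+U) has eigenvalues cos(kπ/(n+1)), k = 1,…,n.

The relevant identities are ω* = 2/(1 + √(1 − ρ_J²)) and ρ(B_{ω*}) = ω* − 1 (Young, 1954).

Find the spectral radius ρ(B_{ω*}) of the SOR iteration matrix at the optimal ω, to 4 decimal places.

ρ_SOR = 0.9598

B_J for the 152×152 system has eigenvalues cos(kπ/153); ρ_J = cos(π/153) = 0.9998.
√(1−ρ_J²) = |sin(π/153)| = 0.02053
[ω*] 2 ÷ (1 + 0.02053) = 2 ÷ 1.02053 = 1.9598.
[ρ_SOR] ω* − 1 = 0.9598.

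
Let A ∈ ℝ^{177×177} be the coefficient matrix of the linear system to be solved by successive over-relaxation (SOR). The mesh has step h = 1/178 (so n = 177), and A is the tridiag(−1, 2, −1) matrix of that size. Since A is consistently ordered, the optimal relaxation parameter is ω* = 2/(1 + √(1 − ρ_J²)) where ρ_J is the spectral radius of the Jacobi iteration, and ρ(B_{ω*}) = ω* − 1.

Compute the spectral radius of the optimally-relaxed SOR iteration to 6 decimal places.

spectrum of D⁻¹(L+U) = {cos(kπ/178) : 1≤k≤177}; ρ_J = cos(π/178) = 0.999844.
1 − cos²(π/178) = sin²(π/178) ⇒ √(1−ρ_J²) = sin(π/178) = 0.0176485.
[ω*] 2 ÷ (1 + 0.0176485) = 2 ÷ 1.0176485 = 1.965315.
and ρ(B_{ω*}) = 1.965315 − 1 = 0.965315.

ρ_SOR = 0.965315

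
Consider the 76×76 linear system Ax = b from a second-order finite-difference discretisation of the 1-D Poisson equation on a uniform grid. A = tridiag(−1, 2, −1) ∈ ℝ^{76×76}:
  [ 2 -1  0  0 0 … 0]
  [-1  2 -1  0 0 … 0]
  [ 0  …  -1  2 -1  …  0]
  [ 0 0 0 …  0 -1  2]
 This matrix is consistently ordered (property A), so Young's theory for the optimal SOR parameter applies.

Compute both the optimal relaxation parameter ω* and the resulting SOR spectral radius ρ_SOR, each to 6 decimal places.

ρ_J = max_k |cos(kπ/77)| = cos(π/77) = 0.999168
√(1−ρ_J²) = |sin(π/77)| = 0.0407886
So ω* = 2/1.0407886 = 1.921620 (Young).
and ρ(B_{ω*}) = 1.921620 − 1 = 0.921620.

ω* = 1.921620, ρ_SOR = 0.921620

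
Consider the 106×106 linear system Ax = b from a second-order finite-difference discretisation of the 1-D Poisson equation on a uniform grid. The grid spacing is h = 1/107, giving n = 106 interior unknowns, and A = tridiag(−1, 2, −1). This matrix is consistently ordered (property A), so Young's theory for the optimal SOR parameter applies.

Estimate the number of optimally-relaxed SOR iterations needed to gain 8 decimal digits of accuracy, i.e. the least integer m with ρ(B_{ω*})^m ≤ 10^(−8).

m = 314

ρ_J = max_k |cos(kπ/107)| = cos(π/107) = 0.9995690
1 − cos²(π/107) = sin²(π/107) ⇒ √(1−ρ_J²) = sin(π/107) = 0.0293565.
So ω* = 2/1.0293565 = 1.9429615 (Young).
[ρ_SOR] ω* − 1 = 0.9429615.
(0.9429615)^m ≤ 10^{−8}  ⇒  m·ln(0.9429615) ≤ −8·ln10  ⇒  m ≥ 313.652  ⇒  m = 314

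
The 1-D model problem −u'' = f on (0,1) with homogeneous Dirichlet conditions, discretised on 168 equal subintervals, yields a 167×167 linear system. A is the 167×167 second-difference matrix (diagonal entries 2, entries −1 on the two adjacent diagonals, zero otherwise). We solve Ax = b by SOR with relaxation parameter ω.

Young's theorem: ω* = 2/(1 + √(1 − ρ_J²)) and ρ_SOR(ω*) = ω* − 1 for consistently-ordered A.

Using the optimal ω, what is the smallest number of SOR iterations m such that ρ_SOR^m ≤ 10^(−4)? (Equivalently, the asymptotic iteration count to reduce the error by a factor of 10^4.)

m = 247

ρ_J = max_k |cos(kπ/168)| = cos(π/168) = 0.9998252
√(1−ρ_J²) simplifies to sin(π/168) = 0.0186989.
ω* = 2 / (1 + 0.0186989) = 2 / 1.0186989 ≈ 1.9632887.
and ρ(B_{ω*}) = 1.9632887 − 1 = 0.9632887.
Need (0.9632887)^m ≤ 10^(−4): m ≥ 4·ln10/|ln 0.9632887| = 9.21034/0.0374021 = 246.252 ⇒ m = 247.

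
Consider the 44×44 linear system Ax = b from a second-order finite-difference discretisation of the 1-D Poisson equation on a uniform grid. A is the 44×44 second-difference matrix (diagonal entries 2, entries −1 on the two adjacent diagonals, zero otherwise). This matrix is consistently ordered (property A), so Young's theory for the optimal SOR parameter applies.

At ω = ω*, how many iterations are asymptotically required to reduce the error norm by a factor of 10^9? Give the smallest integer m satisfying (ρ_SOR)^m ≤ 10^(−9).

m = 149

[ρ_J] n=44: ρ(B_J) = cos(π/(n+1)) = cos(π/45) = 0.9975641.
1 − cos²(π/45) = sin²(π/45) ⇒ √(1−ρ_J²) = sin(π/45) = 0.0697565.
ω* = 2/(1+0.0697565) = 1.8695843
[ρ_SOR] ω* − 1 = 0.8695843.
Need (0.8695843)^m ≤ 10^(−9): m ≥ 9·ln10/|ln 0.8695843| = 20.7233/0.13974 = 148.299 ⇒ m = 149.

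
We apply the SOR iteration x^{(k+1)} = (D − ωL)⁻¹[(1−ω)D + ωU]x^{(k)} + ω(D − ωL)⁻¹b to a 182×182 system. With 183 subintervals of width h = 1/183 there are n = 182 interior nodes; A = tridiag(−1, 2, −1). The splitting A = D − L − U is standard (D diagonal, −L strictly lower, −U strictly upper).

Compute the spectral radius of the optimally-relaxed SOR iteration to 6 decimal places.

B_J for the 182×182 system has eigenvalues cos(kπ/183); ρ_J = cos(π/183) = 0.999853.
√(1 − cos²(π/183)) = sin(π/183) ≈ 0.0171663.
So ω* = 2/1.0171663 = 1.966247 (Young).
ρ_SOR = ω* − 1 = 1.966247 − 1 = 0.966247.

ρ_SOR = 0.966247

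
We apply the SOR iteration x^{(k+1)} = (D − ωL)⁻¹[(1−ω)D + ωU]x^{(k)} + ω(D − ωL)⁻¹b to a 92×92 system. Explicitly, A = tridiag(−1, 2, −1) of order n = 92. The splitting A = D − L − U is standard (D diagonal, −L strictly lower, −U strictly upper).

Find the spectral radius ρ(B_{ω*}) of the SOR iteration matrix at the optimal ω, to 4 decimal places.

[ρ_J] n=92: ρ(B_J) = cos(π/(n+1)) = cos(π/93) = 0.9994.
root = sin(π/93) = 0.03377  (since 1−cos² = sin²).
ω* = 2/(1+0.03377) = 1.9347
ρ_SOR = ω* − 1 ≈ 0.9347.

ρ_SOR = 0.9347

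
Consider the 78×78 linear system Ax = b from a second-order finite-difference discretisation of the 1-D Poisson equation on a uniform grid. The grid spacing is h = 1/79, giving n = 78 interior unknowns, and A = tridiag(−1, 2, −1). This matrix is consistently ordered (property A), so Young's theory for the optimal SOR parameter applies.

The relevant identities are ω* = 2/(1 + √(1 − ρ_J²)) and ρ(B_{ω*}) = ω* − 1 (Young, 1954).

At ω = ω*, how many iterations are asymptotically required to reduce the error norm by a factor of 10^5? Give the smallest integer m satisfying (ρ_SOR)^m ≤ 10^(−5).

m = 145

B_J for the 78×78 system has eigenvalues cos(kπ/79); ρ_J = cos(π/79) = 0.9992094.
√(1 − cos²(π/79)) = sin(π/79) ≈ 0.0397565.
ω* = 2/(1 + 0.0397565) = 2/1.0397565 = 1.9235273.
[ρ_SOR] ω* − 1 = 0.9235273.
(0.9235273)^m ≤ 10^{−5}  ⇒  m·ln(0.9235273) ≤ −5·ln10  ⇒  m ≥ 144.716  ⇒  m = 145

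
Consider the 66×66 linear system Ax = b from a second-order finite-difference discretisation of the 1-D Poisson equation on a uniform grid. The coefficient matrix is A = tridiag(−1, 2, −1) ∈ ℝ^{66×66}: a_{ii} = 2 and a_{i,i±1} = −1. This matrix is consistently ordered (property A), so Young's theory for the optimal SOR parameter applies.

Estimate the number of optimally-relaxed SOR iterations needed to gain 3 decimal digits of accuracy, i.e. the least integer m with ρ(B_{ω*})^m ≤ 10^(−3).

m = 74

B_J for the 66×66 system has eigenvalues cos(kπ/67); ρ_J = cos(π/67) = 0.9989009.
√(1−ρ_J²) simplifies to sin(π/67) = 0.0468723.
Young: ω* = 2/(1+√(1−ρ_J²)) = 2/(1+0.0468723) = 2/1.0468723 = 1.9104527.
[ρ_SOR] ω* − 1 = 0.9104527.
3·ln10 = 6.90776; −ln(0.9104527) = 0.0938133; m = ⌈6.90776/0.0938133⌉ = ⌈73.633⌉ = 74.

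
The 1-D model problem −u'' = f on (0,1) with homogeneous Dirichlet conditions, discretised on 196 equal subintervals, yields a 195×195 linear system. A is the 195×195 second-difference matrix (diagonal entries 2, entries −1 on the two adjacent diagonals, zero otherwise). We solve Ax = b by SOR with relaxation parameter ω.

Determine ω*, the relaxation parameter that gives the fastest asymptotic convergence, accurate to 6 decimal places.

ω* = 1.968450

ρ_J = max_k |cos(kπ/196)| = cos(π/196) = 0.999872
√(1 − cos²(π/196)) = sin(π/196) ≈ 0.0160278.
Then 2/(1+√(1−ρ_J²)) = 2/(1+0.0160278); ω* = 2/1.0160278 = 1.968450.
ρ_SOR = ω* − 1 = 1.968450 − 1 = 0.968450.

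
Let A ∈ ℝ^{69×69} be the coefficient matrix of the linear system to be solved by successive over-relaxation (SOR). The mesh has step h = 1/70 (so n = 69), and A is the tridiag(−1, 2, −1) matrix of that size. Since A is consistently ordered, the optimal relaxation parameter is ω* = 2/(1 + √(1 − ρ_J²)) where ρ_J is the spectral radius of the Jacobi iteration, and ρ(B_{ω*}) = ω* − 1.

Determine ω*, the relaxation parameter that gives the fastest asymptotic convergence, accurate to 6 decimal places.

With n=69, ρ(Jacobi) = cos(π/70) = 0.998993.
√(1 − cos²(π/70)) = sin(π/70) ≈ 0.0448648.
So ω* = 2/1.0448648 = 1.914123 (Young).
and ρ(B_{ω*}) = 1.914123 − 1 = 0.914123.

ω* = 1.914123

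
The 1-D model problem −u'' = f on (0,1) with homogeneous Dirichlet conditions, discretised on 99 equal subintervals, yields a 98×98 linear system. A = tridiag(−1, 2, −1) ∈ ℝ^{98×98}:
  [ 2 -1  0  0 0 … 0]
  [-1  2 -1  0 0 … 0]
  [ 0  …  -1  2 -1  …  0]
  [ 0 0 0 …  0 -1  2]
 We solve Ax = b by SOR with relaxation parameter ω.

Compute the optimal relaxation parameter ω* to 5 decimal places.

ω* = 1.93850

ρ_J = max_k |cos(kπ/99)| = cos(π/99) = 0.99950
√(1 − cos²(π/99)) = sin(π/99) ≈ 0.031728.
So ω* = 2/1.031728 = 1.93850 (Young).
[ρ_SOR] ω* − 1 = 0.93850.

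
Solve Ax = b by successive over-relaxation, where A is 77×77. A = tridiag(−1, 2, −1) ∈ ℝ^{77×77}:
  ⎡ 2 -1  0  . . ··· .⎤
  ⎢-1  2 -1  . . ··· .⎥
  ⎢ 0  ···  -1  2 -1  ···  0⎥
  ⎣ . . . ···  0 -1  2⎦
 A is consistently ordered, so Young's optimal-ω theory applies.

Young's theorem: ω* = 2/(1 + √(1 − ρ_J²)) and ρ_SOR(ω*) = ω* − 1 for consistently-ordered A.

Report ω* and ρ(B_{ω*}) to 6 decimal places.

ω* = 1.922585, ρ_SOR = 0.922585

[ρ_J] n=77: ρ(B_J) = cos(π/(n+1)) = cos(π/78) = 0.999189.
√(1−ρ_J²) simplifies to sin(π/78) = 0.0402659.
So ω* = 2/1.0402659 = 1.922585 (Young).
ρ(B_{ω*}) = ω*−1 = 0.922585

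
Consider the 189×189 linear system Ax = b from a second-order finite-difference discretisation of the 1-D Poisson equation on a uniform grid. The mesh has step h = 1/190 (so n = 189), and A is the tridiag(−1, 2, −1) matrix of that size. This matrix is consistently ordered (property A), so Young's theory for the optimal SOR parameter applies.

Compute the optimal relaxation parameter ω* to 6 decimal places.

B_J for the 189×189 system has eigenvalues cos(kπ/190); ρ_J = cos(π/190) = 0.999863.
√(1−ρ_J²) = |sin(π/190)| = 0.0165339
Then 2/(1+√(1−ρ_J²)) = 2/(1+0.0165339); ω* = 2/1.0165339 = 1.967470.
[ρ_SOR] ω* − 1 = 0.967470.

ω* = 1.967470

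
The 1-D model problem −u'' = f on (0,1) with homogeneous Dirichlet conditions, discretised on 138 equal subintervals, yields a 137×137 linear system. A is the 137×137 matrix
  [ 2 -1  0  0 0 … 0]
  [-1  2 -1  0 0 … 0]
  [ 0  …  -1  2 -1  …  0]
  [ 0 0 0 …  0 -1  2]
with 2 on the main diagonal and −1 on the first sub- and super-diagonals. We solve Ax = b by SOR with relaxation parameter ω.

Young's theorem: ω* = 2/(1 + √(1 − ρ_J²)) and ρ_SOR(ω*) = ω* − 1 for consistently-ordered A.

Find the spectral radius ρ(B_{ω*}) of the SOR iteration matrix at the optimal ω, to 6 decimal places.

B_J for the 137×137 system has eigenvalues cos(kπ/138); ρ_J = cos(π/138) = 0.999741.
√(1−ρ_J²) = |sin(π/138)| = 0.0227632
ω* = 2/(1 + 0.0227632) = 2/1.0227632 = 1.955487.
ρ_SOR = ω* − 1 = 1.955487 − 1 = 0.955487.

ρ_SOR = 0.955487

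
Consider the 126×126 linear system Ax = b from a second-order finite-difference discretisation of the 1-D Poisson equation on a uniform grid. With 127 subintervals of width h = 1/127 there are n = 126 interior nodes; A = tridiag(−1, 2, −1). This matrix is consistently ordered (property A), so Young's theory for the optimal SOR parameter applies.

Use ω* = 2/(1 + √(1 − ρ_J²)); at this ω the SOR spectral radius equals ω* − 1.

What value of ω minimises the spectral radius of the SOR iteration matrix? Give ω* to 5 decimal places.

spectrum of D⁻¹(L+U) = {cos(kπ/127) : 1≤k≤126}; ρ_J = cos(π/127) = 0.99969.
√(1−ρ_J²) = |sin(π/127)| = 0.024734
Young: ω* = 2/(1+√(1−ρ_J²)) = 2/(1+0.024734) = 2/1.024734 = 1.95173.
ρ_SOR = ω* − 1 ≈ 0.95173.

ω* = 1.95173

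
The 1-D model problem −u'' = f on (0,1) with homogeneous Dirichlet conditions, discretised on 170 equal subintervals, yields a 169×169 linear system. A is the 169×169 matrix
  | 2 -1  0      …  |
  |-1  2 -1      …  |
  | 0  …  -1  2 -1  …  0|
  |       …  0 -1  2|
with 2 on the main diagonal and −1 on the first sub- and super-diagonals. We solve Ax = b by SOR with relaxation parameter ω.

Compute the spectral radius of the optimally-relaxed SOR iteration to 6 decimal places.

ρ_SOR = 0.963713

spectrum of D⁻¹(L+U) = {cos(kπ/170) : 1≤k≤169}; ρ_J = cos(π/170) = 0.999829.
√(1−ρ_J²) simplifies to sin(π/170) = 0.0184789.
Then 2/(1+√(1−ρ_J²)) = 2/(1+0.0184789); ω* = 2/1.0184789 = 1.963713.
and ρ(B_{ω*}) = 1.963713 − 1 = 0.963713.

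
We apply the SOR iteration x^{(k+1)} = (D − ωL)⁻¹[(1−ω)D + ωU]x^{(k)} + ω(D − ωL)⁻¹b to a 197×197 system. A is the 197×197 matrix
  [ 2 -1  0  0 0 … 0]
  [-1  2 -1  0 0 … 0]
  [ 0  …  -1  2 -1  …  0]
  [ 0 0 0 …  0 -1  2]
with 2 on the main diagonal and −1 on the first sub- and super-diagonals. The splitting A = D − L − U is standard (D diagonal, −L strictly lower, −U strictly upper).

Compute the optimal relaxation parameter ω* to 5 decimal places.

ω* = 1.96876

n=197: λ(B_J) = 1 − λ(A)/2 = cos(kπ/198); k=1 gives ρ_J = 0.99987.
√(1 − cos²(π/198)) = sin(π/198) ≈ 0.015866.
So ω* = 2/1.015866 = 1.96876 (Young).
At ω = 1.96876 every |λ(B_ω)| = ω−1, so ρ_SOR = 0.96876.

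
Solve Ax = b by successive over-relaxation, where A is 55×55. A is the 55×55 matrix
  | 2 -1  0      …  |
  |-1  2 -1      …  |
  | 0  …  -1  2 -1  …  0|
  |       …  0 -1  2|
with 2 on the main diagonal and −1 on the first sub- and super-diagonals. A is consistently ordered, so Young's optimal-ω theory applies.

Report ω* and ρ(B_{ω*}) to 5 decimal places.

B_J for the 55×55 system has eigenvalues cos(kπ/56); ρ_J = cos(π/56) = 0.99843.
√(1 − cos²(π/56)) = sin(π/56) ≈ 0.056070.
ω* = 2 / (1 + 0.056070) = 2 / 1.056070 ≈ 1.89381.
At ω = 1.89381 every |λ(B_ω)| = ω−1, so ρ_SOR = 0.89381.

ω* = 1.89381, ρ_SOR = 0.89381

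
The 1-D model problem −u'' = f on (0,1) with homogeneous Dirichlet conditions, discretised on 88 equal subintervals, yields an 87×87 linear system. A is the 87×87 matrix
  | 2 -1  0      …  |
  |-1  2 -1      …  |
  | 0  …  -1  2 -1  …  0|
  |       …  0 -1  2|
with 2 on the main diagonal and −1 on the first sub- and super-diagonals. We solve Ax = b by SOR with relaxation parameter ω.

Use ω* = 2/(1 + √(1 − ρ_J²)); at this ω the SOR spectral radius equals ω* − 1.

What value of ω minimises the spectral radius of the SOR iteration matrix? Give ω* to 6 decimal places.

B_J for the 87×87 system has eigenvalues cos(kπ/88); ρ_J = cos(π/88) = 0.999363.
1 − cos²(π/88) = sin²(π/88) ⇒ √(1−ρ_J²) = sin(π/88) = 0.0356923.
ω* = 2/(1+0.0356923) = 1.931075
At ω = 1.931075 every |λ(B_ω)| = ω−1, so ρ_SOR = 0.931075.

ω* = 1.931075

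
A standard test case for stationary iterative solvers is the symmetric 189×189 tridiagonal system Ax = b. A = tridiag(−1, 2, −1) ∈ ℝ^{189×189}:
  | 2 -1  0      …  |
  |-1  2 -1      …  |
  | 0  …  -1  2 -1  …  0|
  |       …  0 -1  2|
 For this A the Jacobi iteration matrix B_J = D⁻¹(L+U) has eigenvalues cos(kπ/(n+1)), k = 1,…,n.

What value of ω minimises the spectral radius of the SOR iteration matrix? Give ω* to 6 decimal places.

B_J for the 189×189 system has eigenvalues cos(kπ/190); ρ_J = cos(π/190) = 0.999863.
√(1−ρ_J²) = |sin(π/190)| = 0.0165339
So ω* = 2/1.0165339 = 1.967470 (Young).
ρ_SOR = ω* − 1 = 1.967470 − 1 = 0.967470.

ω* = 1.967470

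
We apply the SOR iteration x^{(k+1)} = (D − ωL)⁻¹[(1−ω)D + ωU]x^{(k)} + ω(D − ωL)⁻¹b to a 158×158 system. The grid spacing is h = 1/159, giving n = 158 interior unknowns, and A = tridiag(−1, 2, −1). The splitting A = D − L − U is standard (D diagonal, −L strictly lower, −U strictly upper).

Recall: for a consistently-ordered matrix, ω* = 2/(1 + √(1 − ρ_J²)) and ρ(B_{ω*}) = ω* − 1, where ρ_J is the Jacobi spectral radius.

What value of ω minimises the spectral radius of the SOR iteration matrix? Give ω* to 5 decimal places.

ρ_J = max_k |cos(kπ/159)| = cos(π/159) = 0.99980
√(1−ρ_J²) simplifies to sin(π/159) = 0.019757.
ω* = 2/(1+0.019757) = 1.96125
ρ_SOR = ω* − 1 = 1.96125 − 1 = 0.96125.

ω* = 1.96125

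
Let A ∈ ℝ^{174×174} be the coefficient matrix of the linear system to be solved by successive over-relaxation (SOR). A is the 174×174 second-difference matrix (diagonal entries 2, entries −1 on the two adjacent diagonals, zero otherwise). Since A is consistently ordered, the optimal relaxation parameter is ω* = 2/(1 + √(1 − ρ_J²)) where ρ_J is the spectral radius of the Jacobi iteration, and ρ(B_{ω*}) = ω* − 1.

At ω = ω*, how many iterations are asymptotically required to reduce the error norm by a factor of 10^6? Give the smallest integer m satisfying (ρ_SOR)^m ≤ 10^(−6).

m = 385

n=174: λ(B_J) = 1 − λ(A)/2 = cos(kπ/175); k=1 gives ρ_J = 0.9998389.
root = sin(π/175) = 0.0179510  (since 1−cos² = sin²).
So ω* = 2/1.0179510 = 1.9647311 (Young).
and ρ(B_{ω*}) = 1.9647311 − 1 = 0.9647311.
ρ_SOR^m ≤ 10^(−6) ⇔ m ≥ 6·ln10/(−ln 0.9647311) = 13.8155/0.0359059 = 384.770; m = ⌈384.770⌉ = 385.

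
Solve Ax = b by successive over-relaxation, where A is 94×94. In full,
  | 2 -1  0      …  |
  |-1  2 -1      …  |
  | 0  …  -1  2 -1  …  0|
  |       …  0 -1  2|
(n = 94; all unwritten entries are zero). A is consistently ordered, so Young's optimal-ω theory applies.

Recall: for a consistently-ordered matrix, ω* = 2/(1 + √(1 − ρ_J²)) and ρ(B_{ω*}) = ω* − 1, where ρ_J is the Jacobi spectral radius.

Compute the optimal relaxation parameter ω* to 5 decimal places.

spectrum of D⁻¹(L+U) = {cos(kπ/95) : 1≤k≤94}; ρ_J = cos(π/95) = 0.99945.
√(1 − cos²(π/95)) = sin(π/95) ≈ 0.033063.
Then 2/(1+√(1−ρ_J²)) = 2/(1+0.033063); ω* = 2/1.033063 = 1.93599.
ρ_SOR = ω* − 1 = 1.93599 − 1 = 0.93599.

ω* = 1.93599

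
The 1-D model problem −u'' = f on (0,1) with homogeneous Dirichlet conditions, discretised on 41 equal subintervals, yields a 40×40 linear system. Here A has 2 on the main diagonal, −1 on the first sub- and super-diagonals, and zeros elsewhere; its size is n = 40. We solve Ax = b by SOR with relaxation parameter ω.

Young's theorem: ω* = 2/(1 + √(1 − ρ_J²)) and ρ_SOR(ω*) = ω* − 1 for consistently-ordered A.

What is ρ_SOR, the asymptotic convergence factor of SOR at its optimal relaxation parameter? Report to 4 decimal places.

With n=40, ρ(Jacobi) = cos(π/41) = 0.9971.
√(1 − cos²(π/41)) = sin(π/41) ≈ 0.07655.
ω* = 2/(1+0.07655) = 1.8578
Hence ρ(B_{ω*}) = 1.8578 − 1 = 0.8578.

ρ_SOR = 0.8578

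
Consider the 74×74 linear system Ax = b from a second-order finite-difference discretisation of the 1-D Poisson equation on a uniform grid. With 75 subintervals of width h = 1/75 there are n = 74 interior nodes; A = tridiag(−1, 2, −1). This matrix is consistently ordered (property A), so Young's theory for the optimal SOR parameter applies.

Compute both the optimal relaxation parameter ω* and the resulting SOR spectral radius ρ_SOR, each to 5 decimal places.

n=74: λ(B_J) = 1 − λ(A)/2 = cos(kπ/75); k=1 gives ρ_J = 0.99912.
root = sin(π/75) = 0.041876  (since 1−cos² = sin²).
[ω*] 2 ÷ (1 + 0.041876) = 2 ÷ 1.041876 = 1.91961.
ρ_SOR = ω* − 1 = 1.91961 − 1 = 0.91961.

ω* = 1.91961, ρ_SOR = 0.91961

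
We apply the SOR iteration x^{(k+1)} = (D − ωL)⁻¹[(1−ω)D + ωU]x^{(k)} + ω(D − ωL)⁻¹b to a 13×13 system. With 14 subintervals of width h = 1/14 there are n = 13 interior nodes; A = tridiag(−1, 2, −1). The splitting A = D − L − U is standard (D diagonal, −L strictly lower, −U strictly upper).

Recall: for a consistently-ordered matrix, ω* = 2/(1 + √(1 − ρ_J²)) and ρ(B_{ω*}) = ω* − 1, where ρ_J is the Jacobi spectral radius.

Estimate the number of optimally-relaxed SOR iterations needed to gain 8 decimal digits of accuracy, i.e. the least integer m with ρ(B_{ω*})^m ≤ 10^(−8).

m = 41

With n=13, ρ(Jacobi) = cos(π/14) = 0.9749279.
√(1 − cos²(π/14)) = sin(π/14) ≈ 0.2225209.
ω* = 2/(1+0.2225209) = 1.6359639
ρ(B_{ω*}) = ω*−1 = 0.6359639
8·ln10 = 18.4207; −ln(0.6359639) = 0.452613; m = ⌈18.4207/0.452613⌉ = ⌈40.699⌉ = 41.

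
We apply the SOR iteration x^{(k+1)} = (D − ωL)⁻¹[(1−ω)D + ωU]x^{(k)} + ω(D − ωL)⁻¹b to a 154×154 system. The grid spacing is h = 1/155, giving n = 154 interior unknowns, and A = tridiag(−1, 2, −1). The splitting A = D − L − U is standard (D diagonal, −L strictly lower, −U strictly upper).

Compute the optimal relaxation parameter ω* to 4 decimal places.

½·tridiag(1,0,1) at n=154: λ_k = cos(kπ/155); max |λ| at k=1 ⇒ ρ_J = cos(π/155) ≈ 0.9998.
√(1−ρ_J²) = |sin(π/155)| = 0.02027
ω* = 2/(1 + 0.02027) = 2/1.02027 = 1.9603.
ρ_SOR = ω* − 1 = 1.9603 − 1 = 0.9603.

ω* = 1.9603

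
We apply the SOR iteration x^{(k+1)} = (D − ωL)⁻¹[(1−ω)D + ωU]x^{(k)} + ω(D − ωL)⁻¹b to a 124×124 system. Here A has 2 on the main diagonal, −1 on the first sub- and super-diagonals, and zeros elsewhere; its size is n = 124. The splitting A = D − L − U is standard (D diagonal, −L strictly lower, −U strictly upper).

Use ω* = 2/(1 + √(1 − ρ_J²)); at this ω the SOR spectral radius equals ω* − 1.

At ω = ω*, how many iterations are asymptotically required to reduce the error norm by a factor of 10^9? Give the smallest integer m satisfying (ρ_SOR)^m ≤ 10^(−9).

m = 413

B_J for the 124×124 system has eigenvalues cos(kπ/125); ρ_J = cos(π/125) = 0.9996842.
1 − cos²(π/125) = sin²(π/125) ⇒ √(1−ρ_J²) = sin(π/125) = 0.0251301.
ω* = 2/(1 + 0.0251301) = 2/1.0251301 = 1.9509719.
and ρ(B_{ω*}) = 1.9509719 − 1 = 0.9509719.
m ≥ 9·ln10 / (−ln 0.9509719) = 412.233; smallest integer m = 413.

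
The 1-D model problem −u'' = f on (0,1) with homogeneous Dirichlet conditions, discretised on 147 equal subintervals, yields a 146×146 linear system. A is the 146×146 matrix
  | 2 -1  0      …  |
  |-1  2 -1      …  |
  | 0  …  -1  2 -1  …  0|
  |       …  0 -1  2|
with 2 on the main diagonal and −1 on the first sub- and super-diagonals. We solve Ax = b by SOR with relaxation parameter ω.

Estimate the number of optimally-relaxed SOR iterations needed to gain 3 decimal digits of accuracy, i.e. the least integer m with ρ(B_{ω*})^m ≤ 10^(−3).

½·tridiag(1,0,1) at n=146: λ_k = cos(kπ/147); max |λ| at k=1 ⇒ ρ_J = cos(π/147) ≈ 0.9997716.
√(1−ρ_J²) = |sin(π/147)| = 0.0213698
Young: ω* = 2/(1+√(1−ρ_J²)) = 2/(1+0.0213698) = 2/1.0213698 = 1.9581546.
At ω = 1.9581546 every |λ(B_ω)| = ω−1, so ρ_SOR = 0.9581546.
ρ_SOR^m ≤ 10^(−3) ⇔ m ≥ 3·ln10/(−ln 0.9581546) = 6.90776/0.0427461 = 161.600; m = ⌈161.600⌉ = 162.

m = 162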